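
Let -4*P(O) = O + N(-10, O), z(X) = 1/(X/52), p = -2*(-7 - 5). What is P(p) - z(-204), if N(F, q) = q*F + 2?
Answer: 5483/102 ≈ 53.755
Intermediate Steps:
p = 24 (p = -2*(-12) = 24)
N(F, q) = 2 + F*q (N(F, q) = F*q + 2 = 2 + F*q)
z(X) = 52/X (z(X) = 1/(X*(1/52)) = 1/(X/52) = 52/X)
P(O) = -1/2 + 9*O/4 (P(O) = -(O + (2 - 10*O))/4 = -(2 - 9*O)/4 = -1/2 + 9*O/4)
P(p) - z(-204) = (-1/2 + (9/4)*24) - 52/(-204) = (-1/2 + 54) - 52*(-1)/204 = 107/2 - 1*(-13/51) = 107/2 + 13/51 = 5483/102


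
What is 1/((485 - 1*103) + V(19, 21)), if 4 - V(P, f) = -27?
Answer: 1/413 ≈ 0.0024213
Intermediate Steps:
V(P, f) = 31 (V(P, f) = 4 - 1*(-27) = 4 + 27 = 31)
1/((485 - 1*103) + V(19, 21)) = 1/((485 - 1*103) + 31) = 1/((485 - 103) + 31) = 1/(382 + 31) = 1/413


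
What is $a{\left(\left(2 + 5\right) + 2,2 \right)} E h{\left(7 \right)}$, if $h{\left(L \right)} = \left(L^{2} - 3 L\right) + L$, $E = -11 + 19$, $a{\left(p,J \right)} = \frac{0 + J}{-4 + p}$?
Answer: $112$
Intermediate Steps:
$a{\left(p,J \right)} = \frac{J}{-4 + p}$
$E = 8$
$h{\left(L \right)} = L^{2} - 2 L$
$a{\left(\left(2 + 5\right) + 2,2 \right)} E h{\left(7 \right)} = \frac{2}{-4 + \left(\left(2 + 5\right) + 2\right)} 8 \cdot 7 \left(-2 + 7\right) = \frac{2}{-4 + \left(7 + 2\right)} 8 \cdot 7 \cdot 5 = \frac{2}{-4 + 9} \cdot 8 \cdot 35 = \frac{2}{5} \cdot 8 \cdot 35 = \frac{16}{5} \cdot 35 = 112$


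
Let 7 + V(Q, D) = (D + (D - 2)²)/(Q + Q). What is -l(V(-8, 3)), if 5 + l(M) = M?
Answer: 49/4 ≈ 12.250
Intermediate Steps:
V(Q, D) = -7 + (D + (-2 + D)²)/(2*Q) (V(Q, D) = -7 + (D + (D - 2)²)/(Q + Q) = -7 + (D + (-2 + D)²)/((2*Q)) = -7 + (D + (-2 + D)²)*(1/(2*Q)) = -7 + (D + (-2 + D)²)/(2*Q))
l(M) = -5 + M
-l(V(-8, 3)) = -(-5 + (½)*(3 + (-2 + 3)² - 14*(-8))/(-8)) = -(-5 + (½)*(-⅛)*(3 + 1² + 112)) = -(-5 + (½)*(-⅛)*(3 + 1 + 112)) = -(-5 + (½)*(-⅛)*116) = -(-5 - 29/4) = -1*(-49/4) = 49/4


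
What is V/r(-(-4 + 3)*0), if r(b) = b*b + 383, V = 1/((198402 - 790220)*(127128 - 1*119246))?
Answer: -1/1786583729308 ≈ -5.5973e-13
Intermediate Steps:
V = -1/4664709476 (V = 1/((-591818)*(127128 - 119246)) = -1/591818/7882 = -1/591818*1/7882 = -1/4664709476 ≈ -2.1438e-10)
r(b) = 383 + b² (r(b) = b² + 383 = 383 + b²)
V/r(-(-4 + 3)*0) = -1/(4664709476*(383 + (-(-4 + 3)*0)²)) = -1/(4664709476*(383 + (-1*(-1)*0)²)) = -1/(4664709476*(383 + (1*0)²)) = -1/(4664709476*(383 + 0²)) = -1/(4664709476*(383 + 0)) = -1/4664709476/383 = -1/4664709476*1/383 = -1/1786583729308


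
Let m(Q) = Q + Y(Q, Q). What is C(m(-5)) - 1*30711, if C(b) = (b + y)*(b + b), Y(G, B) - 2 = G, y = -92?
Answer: -29111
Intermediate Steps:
Y(G, B) = 2 + G
m(Q) = 2 + 2*Q (m(Q) = Q + (2 + Q) = 2 + 2*Q)
C(b) = 2*b*(-92 + b) (C(b) = (b - 92)*(b + b) = (-92 + b)*(2*b) = 2*b*(-92 + b))
C(m(-5)) - 1*30711 = 2*(2 + 2*(-5))*(-92 + (2 + 2*(-5))) - 1*30711 = 2*(2 - 10)*(-92 + (2 - 10)) - 30711 = 2*(-8)*(-92 - 8) - 30711 = 2*(-8)*(-100) - 30711 = 1600 - 30711 = -29111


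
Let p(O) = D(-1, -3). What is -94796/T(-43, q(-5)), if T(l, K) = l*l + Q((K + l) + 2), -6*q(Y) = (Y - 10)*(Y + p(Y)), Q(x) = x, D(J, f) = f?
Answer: -23699/447 ≈ -53.018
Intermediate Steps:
p(O) = -3
q(Y) = -(-10 + Y)*(-3 + Y)/6 (q(Y) = -(Y - 10)*(Y - 3)/6 = -(-10 + Y)*(-3 + Y)/6)
T(l, K) = 2 + K + l + l² (T(l, K) = l*l + ((K + l) + 2) = l² + (2 + K + l) = 2 + K + l + l²)
-94796/T(-43, q(-5)) = -94796/(2 + (-5 - ⅙*(-5)² + (13/6)*(-5)) - 43 + (-43)²) = -94796/(2 + (-5 - ⅙*25 - 65/6) - 43 + 1849) = -94796/(2 + (-5 - 25/6 - 65/6) - 43 + 1849) = -94796/(2 - 20 - 43 + 1849) = -94796/1788 = -94796*1/1788 = -23699/447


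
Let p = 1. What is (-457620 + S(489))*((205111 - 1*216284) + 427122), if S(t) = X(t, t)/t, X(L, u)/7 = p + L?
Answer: -93078051589750/489 ≈ -1.9034e+11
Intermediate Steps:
X(L, u) = 7 + 7*L (X(L, u) = 7*(1 + L) = 7 + 7*L)
S(t) = (7 + 7*t)/t
(-457620 + S(489))*((205111 - 1*216284) + 427122) = (-457620 + (7 + 7/489))*((205111 - 1*216284) + 427122) = (-457620 + (7 + 7*(1/489)))*((205111 - 216284) + 427122) = (-457620 + (7 + 7/489))*(-11173 + 427122) = (-457620 + 3430/489)*415949 = -223772750/489*415949 = -93078051589750/489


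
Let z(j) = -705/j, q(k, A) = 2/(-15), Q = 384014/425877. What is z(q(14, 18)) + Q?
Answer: 4504417303/851754 ≈ 5288.4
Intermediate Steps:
Q = 384014/425877 (Q = 384014*(1/425877) = 384014/425877 ≈ 0.90170)
q(k, A) = -2/15 (q(k, A) = 2*(-1/15) = -2/15)
z(q(14, 18)) + Q = -705/(-2/15) + 384014/425877 = -705*(-15/2) + 384014/425877 = 10575/2 + 384014/425877 = 4504417303/851754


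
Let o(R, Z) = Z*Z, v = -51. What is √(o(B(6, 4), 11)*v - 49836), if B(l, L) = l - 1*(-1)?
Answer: 21*I*√127 ≈ 236.66*I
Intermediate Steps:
B(l, L) = 1 + l (B(l, L) = l + 1 = 1 + l)
o(R, Z) = Z²
√(o(B(6, 4), 11)*v - 49836) = √(11²*(-51) - 49836) = √(121*(-51) - 49836) = √(-6171 - 49836) = √(-56007) = 21*I*√127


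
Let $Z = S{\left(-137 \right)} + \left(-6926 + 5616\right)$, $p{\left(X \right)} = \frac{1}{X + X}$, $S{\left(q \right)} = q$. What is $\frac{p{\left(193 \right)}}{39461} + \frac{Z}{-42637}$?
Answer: $\frac{22040668499}{649444481602} \approx 0.033938$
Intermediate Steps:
$p{\left(X \right)} = \frac{1}{2 X}$
$Z = -1447$ ($Z = -137 + \left(-6926 + 5616\right) = -137 - 1310 = -1447$)
$\frac{p{\left(193 \right)}}{39461} + \frac{Z}{-42637} = \frac{\frac{1}{2} \cdot \frac{1}{193}}{39461} - \frac{1447}{-42637} = \frac{1}{2} \cdot \frac{1}{193} \cdot \frac{1}{39461} - - \frac{1447}{42637} = \frac{1}{386} \cdot \frac{1}{39461} + \frac{1447}{42637} = \frac{1}{15231946} + \frac{1447}{42637} = \frac{22040668499}{649444481602}$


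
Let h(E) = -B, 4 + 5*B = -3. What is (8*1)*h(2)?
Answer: 56/5 ≈ 11.200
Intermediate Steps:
B = -7/5 (B = -⅘ + (⅕)*(-3) = -⅘ - ⅗ = -7/5 ≈ -1.4000)
h(E) = 7/5 (h(E) = -1*(-7/5) = 7/5)
(8*1)*h(2) = (8*1)*(7/5) = 8*(7/5) = 56/5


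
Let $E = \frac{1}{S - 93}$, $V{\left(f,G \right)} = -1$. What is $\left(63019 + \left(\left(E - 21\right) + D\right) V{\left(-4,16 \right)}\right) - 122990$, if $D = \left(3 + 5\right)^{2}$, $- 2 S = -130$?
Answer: $- \frac{1680391}{28} \approx -60014.0$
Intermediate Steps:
$S = 65$ ($S = \left(- \frac{1}{2}\right) \left(-130\right) = 65$)
$D = 64$ ($D = 8^{2} = 64$)
$E = - \frac{1}{28}$ ($E = \frac{1}{65 - 93} = \frac{1}{-28} = - \frac{1}{28} \approx -0.035714$)
$\left(63019 + \left(\left(E - 21\right) + D\right) V{\left(-4,16 \right)}\right) - 122990 = \left(63019 + \left(\left(- \frac{1}{28} - 21\right) + 64\right) \left(-1\right)\right) - 122990 = \left(63019 + \left(- \frac{589}{28} + 64\right) \left(-1\right)\right) - 122990 = \left(63019 + \frac{1203}{28} \left(-1\right)\right) - 122990 = \left(63019 - \frac{1203}{28}\right) - 122990 = \frac{1763329}{28} - 122990 = - \frac{1680391}{28}$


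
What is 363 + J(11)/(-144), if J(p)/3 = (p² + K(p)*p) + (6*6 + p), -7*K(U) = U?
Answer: 120913/336 ≈ 359.86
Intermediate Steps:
K(U) = -U/7
J(p) = 108 + 3*p + 18*p²/7 (J(p) = 3*((p² + (-p/7)*p) + (6*6 + p)) = 3*((p² - p²/7) + (36 + p)) = 3*(6*p²/7 + (36 + p)) = 3*(36 + p + 6*p²/7) = 108 + 3*p + 18*p²/7)
363 + J(11)/(-144) = 363 + (108 + 3*11 + (18/7)*11²)/(-144) = 363 + (108 + 33 + (18/7)*121)*(-1/144) = 363 + (108 + 33 + 2178/7)*(-1/144) = 363 + (3165/7)*(-1/144) = 363 - 1055/336 = 120913/336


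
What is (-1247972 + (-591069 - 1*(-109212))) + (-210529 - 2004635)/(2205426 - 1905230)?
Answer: -129822490412/75049 ≈ -1.7298e+6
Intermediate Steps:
(-1247972 + (-591069 - 1*(-109212))) + (-210529 - 2004635)/(2205426 - 1905230) = (-1247972 + (-591069 + 109212)) - 2215164/300196 = (-1247972 - 481857) - 2215164*1/300196 = -1729829 - 553791/75049 = -129822490412/75049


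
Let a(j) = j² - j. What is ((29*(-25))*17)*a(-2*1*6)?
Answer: -1922700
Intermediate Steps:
((29*(-25))*17)*a(-2*1*6) = ((29*(-25))*17)*((-2*1*6)*(-1 - 2*1*6)) = (-725*17)*((-2*6)*(-1 - 2*6)) = -(-147900)*(-1 - 12) = -(-147900)*(-13) = -12325*156 = -1922700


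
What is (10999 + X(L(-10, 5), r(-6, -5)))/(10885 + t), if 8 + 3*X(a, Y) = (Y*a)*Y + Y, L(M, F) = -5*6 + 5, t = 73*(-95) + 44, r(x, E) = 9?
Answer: 30973/11982 ≈ 2.5850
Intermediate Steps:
t = -6891 (t = -6935 + 44 = -6891)
L(M, F) = -25 (L(M, F) = -30 + 5 = -25)
X(a, Y) = -8/3 + Y/3 + a*Y**2/3 (X(a, Y) = -8/3 + ((Y*a)*Y + Y)/3 = -8/3 + (a*Y**2 + Y)/3 = -8/3 + (Y + a*Y**2)/3 = -8/3 + (Y/3 + a*Y**2/3) = -8/3 + Y/3 + a*Y**2/3)
(10999 + X(L(-10, 5), r(-6, -5)))/(10885 + t) = (10999 + (-8/3 + (1/3)*9 + (1/3)*(-25)*9**2))/(10885 - 6891) = (10999 + (-8/3 + 3 + (1/3)*(-25)*81))/3994 = (10999 + (-8/3 + 3 - 675))*(1/3994) = (10999 - 2024/3)*(1/3994) = (30973/3)*(1/3994) = 30973/11982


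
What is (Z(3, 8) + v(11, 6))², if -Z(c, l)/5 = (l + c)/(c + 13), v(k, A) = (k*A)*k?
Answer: 133656721/256 ≈ 5.2210e+5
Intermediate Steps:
v(k, A) = A*k² (v(k, A) = (A*k)*k = A*k²)
Z(c, l) = -5*(c + l)/(13 + c) (Z(c, l) = -5*(l + c)/(c + 13) = -5*(c + l)/(13 + c))
(Z(3, 8) + v(11, 6))² = (5*(-1*3 - 1*8)/(13 + 3) + 6*11²)² = (5*(-3 - 8)/16 + 6*121)² = (5*(1/16)*(-11) + 726)² = (-55/16 + 726)² = (11561/16)² = 133656721/256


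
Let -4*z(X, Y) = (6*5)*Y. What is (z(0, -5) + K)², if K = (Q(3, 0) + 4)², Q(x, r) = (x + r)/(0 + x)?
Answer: 15625/4 ≈ 3906.3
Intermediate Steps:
z(X, Y) = -15*Y/2 (z(X, Y) = -6*5*Y/4 = -15*Y/2)
Q(x, r) = (r + x)/x
K = 25 (K = ((0 + 3)/3 + 4)² = ((⅓)*3 + 4)² = (1 + 4)² = 5² = 25)
(z(0, -5) + K)² = (-15/2*(-5) + 25)² = (75/2 + 25)² = (125/2)² = 15625/4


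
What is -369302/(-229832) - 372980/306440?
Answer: 343077069/880371476 ≈ 0.38970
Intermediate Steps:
-369302/(-229832) - 372980/306440 = -369302*(-1/229832) - 372980*1/306440 = 184651/114916 - 18649/15322 = 343077069/880371476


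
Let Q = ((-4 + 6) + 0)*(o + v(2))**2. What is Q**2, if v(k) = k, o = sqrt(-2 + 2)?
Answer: 64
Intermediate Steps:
o = 0 (o = sqrt(0) = 0)
Q = 8 (Q = ((-4 + 6) + 0)*(0 + 2)**2 = (2 + 0)*2**2 = 2*4 = 8)
Q**2 = 8**2 = 64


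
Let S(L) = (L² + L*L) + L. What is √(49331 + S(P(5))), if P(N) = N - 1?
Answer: √49367 ≈ 222.19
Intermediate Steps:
P(N) = -1 + N
S(L) = L + 2*L² (S(L) = (L² + L²) + L = 2*L² + L = L + 2*L²)
√(49331 + S(P(5))) = √(49331 + (-1 + 5)*(1 + 2*(-1 + 5))) = √(49331 + 4*(1 + 2*4)) = √(49331 + 4*(1 + 8)) = √(49331 + 4*9) = √(49331 + 36) = √49367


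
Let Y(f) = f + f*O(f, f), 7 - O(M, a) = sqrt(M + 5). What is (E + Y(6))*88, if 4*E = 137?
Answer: 7238 - 528*sqrt(11) ≈ 5486.8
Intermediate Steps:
O(M, a) = 7 - sqrt(5 + M) (O(M, a) = 7 - sqrt(M + 5) = 7 - sqrt(5 + M))
E = 137/4 (E = (1/4)*137 = 137/4 ≈ 34.250)
Y(f) = f + f*(7 - sqrt(5 + f))
(E + Y(6))*88 = (137/4 + 6*(8 - sqrt(5 + 6)))*88 = (137/4 + 6*(8 - sqrt(11)))*88 = (137/4 + (48 - 6*sqrt(11)))*88 = (329/4 - 6*sqrt(11))*88 = 7238 - 528*sqrt(11)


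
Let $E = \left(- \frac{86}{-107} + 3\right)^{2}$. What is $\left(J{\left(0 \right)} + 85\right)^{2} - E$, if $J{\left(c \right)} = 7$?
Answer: $\frac{96738687}{11449} \approx 8449.5$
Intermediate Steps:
$E = \frac{165649}{11449}$ ($E = \left(\left(-86\right) \left(- \frac{1}{107}\right) + 3\right)^{2} = \left(\frac{86}{107} + 3\right)^{2} = \left(\frac{407}{107}\right)^{2} = \frac{165649}{11449} \approx 14.468$)
$\left(J{\left(0 \right)} + 85\right)^{2} - E = \left(7 + 85\right)^{2} - \frac{165649}{11449} = 92^{2} - \frac{165649}{11449} = 8464 - \frac{165649}{11449} = \frac{96738687}{11449}$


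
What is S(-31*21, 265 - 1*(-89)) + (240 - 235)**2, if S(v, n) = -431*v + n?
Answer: 280960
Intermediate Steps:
S(v, n) = n - 431*v
S(-31*21, 265 - 1*(-89)) + (240 - 235)**2 = ((265 - 1*(-89)) - (-13361)*21) + (240 - 235)**2 = ((265 + 89) - 431*(-651)) + 5**2 = (354 + 280581) + 25 = 280935 + 25 = 280960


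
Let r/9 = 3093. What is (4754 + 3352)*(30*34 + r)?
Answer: 233914842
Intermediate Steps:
r = 27837 (r = 9*3093 = 27837)
(4754 + 3352)*(30*34 + r) = (4754 + 3352)*(30*34 + 27837) = 8106*(1020 + 27837) = 8106*28857 = 233914842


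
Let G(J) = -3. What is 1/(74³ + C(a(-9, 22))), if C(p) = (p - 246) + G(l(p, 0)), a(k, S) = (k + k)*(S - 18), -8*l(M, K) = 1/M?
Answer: 1/404903 ≈ 2.4697e-6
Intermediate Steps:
l(M, K) = -1/(8*M)
a(k, S) = 2*k*(-18 + S) (a(k, S) = (2*k)*(-18 + S) = 2*k*(-18 + S))
C(p) = -249 + p (C(p) = (p - 246) - 3 = (-246 + p) - 3 = -249 + p)
1/(74³ + C(a(-9, 22))) = 1/(74³ + (-249 + 2*(-9)*(-18 + 22))) = 1/(405224 + (-249 + 2*(-9)*4)) = 1/(405224 + (-249 - 72)) = 1/(405224 - 321) = 1/404903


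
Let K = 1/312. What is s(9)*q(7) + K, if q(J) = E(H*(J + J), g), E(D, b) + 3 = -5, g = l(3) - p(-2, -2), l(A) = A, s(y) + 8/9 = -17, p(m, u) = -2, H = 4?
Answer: 133955/936 ≈ 143.11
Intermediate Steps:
s(y) = -161/9 (s(y) = -8/9 - 17 = -161/9)
g = 5 (g = 3 - 1*(-2) = 3 + 2 = 5)
E(D, b) = -8 (E(D, b) = -3 - 5 = -8)
q(J) = -8
K = 1/312 ≈ 0.0032051
s(9)*q(7) + K = -161/9*(-8) + 1/312 = 1288/9 + 1/312 = 133955/936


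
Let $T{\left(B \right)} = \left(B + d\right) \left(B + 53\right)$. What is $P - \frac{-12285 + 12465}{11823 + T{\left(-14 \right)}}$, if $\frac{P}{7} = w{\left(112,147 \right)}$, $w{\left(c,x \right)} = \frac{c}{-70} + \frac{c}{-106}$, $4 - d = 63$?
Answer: $- \frac{3690119}{198220} \approx -18.616$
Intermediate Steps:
$d = -59$ ($d = 4 - 63 = -59$)
$T{\left(B \right)} = \left(-59 + B\right) \left(53 + B\right)$ ($T{\left(B \right)} = \left(B - 59\right) \left(B + 53\right) = \left(-59 + B\right) \left(53 + B\right)$)
$w{\left(c,x \right)} = - \frac{44 c}{1855}$ ($w{\left(c,x \right)} = c \left(- \frac{1}{70}\right) + c \left(- \frac{1}{106}\right) = - \frac{c}{70} - \frac{c}{106} = - \frac{44 c}{1855}$)
$P = - \frac{4928}{265}$ ($P = 7 \left(\left(- \frac{44}{1855}\right) 112\right) = 7 \left(- \frac{704}{265}\right) = - \frac{4928}{265} \approx -18.596$)
$P - \frac{-12285 + 12465}{11823 + T{\left(-14 \right)}} = - \frac{4928}{265} - \frac{-12285 + 12465}{11823 - \left(3043 - 196\right)} = - \frac{4928}{265} - \frac{180}{11823 + \left(-3127 + 196 + 84\right)} = - \frac{4928}{265} - \frac{180}{11823 - 2847} = - \frac{4928}{265} - \frac{180}{8976} = - \frac{4928}{265} - 180 \cdot \frac{1}{8976} = - \frac{4928}{265} - \frac{15}{748} = - \frac{3690119}{198220}$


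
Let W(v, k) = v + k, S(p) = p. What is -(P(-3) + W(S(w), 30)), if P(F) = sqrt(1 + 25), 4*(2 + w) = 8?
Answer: -30 - sqrt(26) ≈ -35.099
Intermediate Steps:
w = 0 (w = -2 + (1/4)*8 = -2 + 2 = 0)
P(F) = sqrt(26)
W(v, k) = k + v
-(P(-3) + W(S(w), 30)) = -(sqrt(26) + (30 + 0)) = -(sqrt(26) + 30) = -(30 + sqrt(26)) = -30 - sqrt(26)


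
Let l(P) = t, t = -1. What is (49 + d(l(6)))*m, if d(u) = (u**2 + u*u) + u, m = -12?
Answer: -600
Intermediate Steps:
l(P) = -1
d(u) = u + 2*u**2 (d(u) = (u**2 + u**2) + u = 2*u**2 + u = u + 2*u**2)
(49 + d(l(6)))*m = (49 - (1 + 2*(-1)))*(-12) = (49 - (1 - 2))*(-12) = (49 - 1*(-1))*(-12) = (49 + 1)*(-12) = 50*(-12) = -600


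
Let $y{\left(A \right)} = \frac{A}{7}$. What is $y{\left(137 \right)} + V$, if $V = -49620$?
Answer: $- \frac{347203}{7} \approx -49600.0$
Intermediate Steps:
$y{\left(A \right)} = \frac{A}{7}$ ($y{\left(A \right)} = A \frac{1}{7} = \frac{A}{7}$)
$y{\left(137 \right)} + V = \frac{1}{7} \cdot 137 - 49620 = \frac{137}{7} - 49620 = - \frac{347203}{7}$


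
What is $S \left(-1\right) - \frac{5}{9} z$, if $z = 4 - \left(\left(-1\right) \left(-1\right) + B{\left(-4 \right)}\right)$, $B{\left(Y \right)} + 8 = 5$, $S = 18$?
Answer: $60$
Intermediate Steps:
$B{\left(Y \right)} = -3$ ($B{\left(Y \right)} = -8 + 5 = -3$)
$z = 6$ ($z = 4 - \left(\left(-1\right) \left(-1\right) - 3\right) = 4 - \left(1 - 3\right) = 4 - -2 = 4 + 2 = 6$)
$S \left(-1\right) - \frac{5}{9} z = 18 \left(-1\right) - \frac{5}{9} \cdot 6 = - 18 \left(-5\right) \frac{1}{9} \cdot 6 = - 18 \left(\left(- \frac{5}{9}\right) 6\right) = \left(-18\right) \left(- \frac{10}{3}\right) = 60$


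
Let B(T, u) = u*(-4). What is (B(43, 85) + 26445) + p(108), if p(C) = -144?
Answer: 25961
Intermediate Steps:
B(T, u) = -4*u
(B(43, 85) + 26445) + p(108) = (-4*85 + 26445) - 144 = (-340 + 26445) - 144 = 26105 - 144 = 25961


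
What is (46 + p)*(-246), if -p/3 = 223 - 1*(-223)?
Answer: 317832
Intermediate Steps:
p = -1338 (p = -3*(223 - 1*(-223)) = -3*(223 + 223) = -3*446 = -1338)
(46 + p)*(-246) = (46 - 1338)*(-246) = -1292*(-246) = 317832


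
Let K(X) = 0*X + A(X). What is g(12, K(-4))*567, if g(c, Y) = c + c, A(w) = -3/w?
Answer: 13608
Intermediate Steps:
K(X) = -3/X (K(X) = 0*X - 3/X = 0 - 3/X = -3/X)
g(c, Y) = 2*c
g(12, K(-4))*567 = (2*12)*567 = 24*567 = 13608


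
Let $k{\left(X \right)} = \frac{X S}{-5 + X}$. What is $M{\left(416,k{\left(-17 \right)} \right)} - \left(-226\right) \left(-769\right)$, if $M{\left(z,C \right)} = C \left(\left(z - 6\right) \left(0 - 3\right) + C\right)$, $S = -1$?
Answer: $- \frac{83655987}{484} \approx -1.7284 \cdot 10^{5}$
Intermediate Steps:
$k{\left(X \right)} = - \frac{X}{-5 + X}$ ($k{\left(X \right)} = \frac{X \left(-1\right)}{-5 + X} = \frac{\left(-1\right) X}{-5 + X} = - \frac{X}{-5 + X}$)
$M{\left(z,C \right)} = C \left(18 + C - 3 z\right)$ ($M{\left(z,C \right)} = C \left(\left(-6 + z\right) \left(-3\right) + C\right) = C \left(\left(18 - 3 z\right) + C\right) = C \left(18 + C - 3 z\right)$)
$M{\left(416,k{\left(-17 \right)} \right)} - \left(-226\right) \left(-769\right) = \left(-1\right) \left(-17\right) \frac{1}{-5 - 17} \left(18 - - \frac{17}{-5 - 17} - 1248\right) - \left(-226\right) \left(-769\right) = \left(-1\right) \left(-17\right) \frac{1}{-22} \left(18 - - \frac{17}{-22} - 1248\right) - 173794 = \left(-1\right) \left(-17\right) \left(- \frac{1}{22}\right) \left(18 - \left(-17\right) \left(- \frac{1}{22}\right) - 1248\right) - 173794 = - \frac{17 \left(18 - \frac{17}{22} - 1248\right)}{22} - 173794 = \left(- \frac{17}{22}\right) \left(- \frac{27077}{22}\right) - 173794 = \frac{460309}{484} - 173794 = - \frac{83655987}{484}$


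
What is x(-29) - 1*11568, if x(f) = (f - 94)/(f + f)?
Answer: -670821/58 ≈ -11566.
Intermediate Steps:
x(f) = (-94 + f)/(2*f) (x(f) = (-94 + f)/((2*f)) = (-94 + f)*(1/(2*f)) = (-94 + f)/(2*f))
x(-29) - 1*11568 = (½)*(-94 - 29)/(-29) - 1*11568 = (½)*(-1/29)*(-123) - 11568 = 123/58 - 11568 = -670821/58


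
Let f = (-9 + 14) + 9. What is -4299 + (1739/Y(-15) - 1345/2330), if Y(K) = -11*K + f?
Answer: -357834563/83414 ≈ -4289.9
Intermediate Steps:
f = 14 (f = 5 + 9 = 14)
Y(K) = 14 - 11*K (Y(K) = -11*K + 14 = 14 - 11*K)
-4299 + (1739/Y(-15) - 1345/2330) = -4299 + (1739/(14 - 11*(-15)) - 1345/2330) = -4299 + (1739/(14 + 165) - 1345*1/2330) = -4299 + (1739/179 - 269/466) = -4299 + 762223/83414 = -357834563/83414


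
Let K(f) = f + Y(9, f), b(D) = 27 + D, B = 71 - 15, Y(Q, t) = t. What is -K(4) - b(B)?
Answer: -91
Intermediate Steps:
B = 56
K(f) = 2*f (K(f) = f + f = 2*f)
-K(4) - b(B) = -2*4 - (27 + 56) = -1*8 - 1*83 = -8 - 83 = -91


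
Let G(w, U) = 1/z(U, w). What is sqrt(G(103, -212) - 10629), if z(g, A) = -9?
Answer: I*sqrt(95662)/3 ≈ 103.1*I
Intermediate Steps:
G(w, U) = -1/9 (G(w, U) = 1/(-9) = -1/9)
sqrt(G(103, -212) - 10629) = sqrt(-1/9 - 10629) = sqrt(-95662/9) = I*sqrt(95662)/3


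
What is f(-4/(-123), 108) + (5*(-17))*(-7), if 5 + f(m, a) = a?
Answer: 698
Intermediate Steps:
f(m, a) = -5 + a
f(-4/(-123), 108) + (5*(-17))*(-7) = (-5 + 108) + (5*(-17))*(-7) = 103 - 85*(-7) = 103 + 595 = 698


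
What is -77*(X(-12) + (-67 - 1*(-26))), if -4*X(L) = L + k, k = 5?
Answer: 12089/4 ≈ 3022.3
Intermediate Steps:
X(L) = -5/4 - L/4 (X(L) = -(L + 5)/4 = -(5 + L)/4 = -5/4 - L/4)
-77*(X(-12) + (-67 - 1*(-26))) = -77*((-5/4 - ¼*(-12)) + (-67 - 1*(-26))) = -77*((-5/4 + 3) + (-67 + 26)) = -77*(7/4 - 41) = -77*(-157/4) = 12089/4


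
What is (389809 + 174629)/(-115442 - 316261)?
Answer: -188146/143901 ≈ -1.3075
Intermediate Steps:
(389809 + 174629)/(-115442 - 316261) = 564438/(-431703) = 564438*(-1/431703) = -188146/143901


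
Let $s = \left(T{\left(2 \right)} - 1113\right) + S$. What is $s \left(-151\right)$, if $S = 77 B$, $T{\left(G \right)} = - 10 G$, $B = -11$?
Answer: $298980$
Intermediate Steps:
$S = -847$ ($S = 77 \left(-11\right) = -847$)
$s = -1980$ ($s = \left(\left(-10\right) 2 - 1113\right) - 847 = \left(-20 - 1113\right) - 847 = -1133 - 847 = -1980$)
$s \left(-151\right) = \left(-1980\right) \left(-151\right) = 298980$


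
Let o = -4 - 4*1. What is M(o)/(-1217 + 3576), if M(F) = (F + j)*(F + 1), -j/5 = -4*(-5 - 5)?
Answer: 208/337 ≈ 0.61721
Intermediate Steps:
j = -200 (j = -(-20)*(-5 - 5) = -(-20)*(-10) = -5*40 = -200)
o = -8 (o = -4 - 4 = -8)
M(F) = (1 + F)*(-200 + F) (M(F) = (F - 200)*(F + 1) = (-200 + F)*(1 + F) = (1 + F)*(-200 + F))
M(o)/(-1217 + 3576) = (-200 + (-8)² - 199*(-8))/(-1217 + 3576) = (-200 + 64 + 1592)/2359 = (1/2359)*1456 = 208/337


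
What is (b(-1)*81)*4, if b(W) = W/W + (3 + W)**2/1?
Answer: 1620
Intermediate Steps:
b(W) = 1 + (3 + W)**2 (b(W) = 1 + (3 + W)**2*1 = 1 + (3 + W)**2)
(b(-1)*81)*4 = ((1 + (3 - 1)**2)*81)*4 = ((1 + 2**2)*81)*4 = ((1 + 4)*81)*4 = (5*81)*4 = 405*4 = 1620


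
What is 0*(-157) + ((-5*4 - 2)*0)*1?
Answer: 0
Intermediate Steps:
0*(-157) + ((-5*4 - 2)*0)*1 = 0 + ((-20 - 2)*0)*1 = 0 - 22*0*1 = 0 + 0*1 = 0 + 0 = 0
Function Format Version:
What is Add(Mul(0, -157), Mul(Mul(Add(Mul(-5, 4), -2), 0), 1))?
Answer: 0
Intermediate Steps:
Add(Mul(0, -157), Mul(Mul(Add(Mul(-5, 4), -2), 0), 1)) = Add(0, Mul(Mul(Add(-20, -2), 0), 1)) = Add(0, Mul(Mul(-22, 0), 1)) = Add(0, Mul(0, 1)) = Add(0, 0) = 0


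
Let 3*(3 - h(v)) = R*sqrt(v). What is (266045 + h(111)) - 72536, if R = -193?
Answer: 193512 + 193*sqrt(111)/3 ≈ 1.9419e+5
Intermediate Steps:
h(v) = 3 + 193*sqrt(v)/3 (h(v) = 3 - (-193)*sqrt(v)/3 = 3 + 193*sqrt(v)/3)
(266045 + h(111)) - 72536 = (266045 + (3 + 193*sqrt(111)/3)) - 72536 = (266048 + 193*sqrt(111)/3) - 72536 = 193512 + 193*sqrt(111)/3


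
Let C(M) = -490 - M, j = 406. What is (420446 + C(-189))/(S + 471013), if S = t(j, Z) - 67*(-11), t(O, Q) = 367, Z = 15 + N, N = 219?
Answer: 420145/472117 ≈ 0.88992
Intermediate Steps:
Z = 234 (Z = 15 + 219 = 234)
S = 1104 (S = 367 - 67*(-11) = 367 - 1*(-737) = 367 + 737 = 1104)
(420446 + C(-189))/(S + 471013) = (420446 + (-490 - 1*(-189)))/(1104 + 471013) = (420446 + (-490 + 189))/472117 = (420446 - 301)*(1/472117) = 420145*(1/472117) = 420145/472117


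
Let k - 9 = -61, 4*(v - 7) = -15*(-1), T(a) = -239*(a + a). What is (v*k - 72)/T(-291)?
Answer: -631/139098 ≈ -0.0045364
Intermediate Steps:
T(a) = -478*a
v = 43/4 (v = 7 + (-15*(-1))/4 = 7 + (¼)*15 = 7 + 15/4 = 43/4 ≈ 10.750)
k = -52 (k = 9 - 61 = -52)
(v*k - 72)/T(-291) = ((43/4)*(-52) - 72)/((-478*(-291))) = (-559 - 72)/139098 = -631*1/139098 = -631/139098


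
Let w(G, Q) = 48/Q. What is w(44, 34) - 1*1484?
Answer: -25204/17 ≈ -1482.6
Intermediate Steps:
w(44, 34) - 1*1484 = 48/34 - 1*1484 = 48*(1/34) - 1484 = 24/17 - 1484 = -25204/17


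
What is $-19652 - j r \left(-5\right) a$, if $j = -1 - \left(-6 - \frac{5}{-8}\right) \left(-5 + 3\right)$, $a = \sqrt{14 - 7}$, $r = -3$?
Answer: $-19652 + \frac{705 \sqrt{7}}{4} \approx -19186.0$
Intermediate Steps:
$a = \sqrt{7} \approx 2.6458$
$j = - \frac{47}{4}$ ($j = -1 - \left(-6 - - \frac{5}{8}\right) \left(-2\right) = -1 - \left(-6 + \frac{5}{8}\right) \left(-2\right) = -1 - \left(- \frac{43}{8}\right) \left(-2\right) = -1 - \frac{43}{4} = - \frac{47}{4} \approx -11.75$)
$-19652 - j r \left(-5\right) a = -19652 - - \frac{47 \left(\left(-3\right) \left(-5\right)\right)}{4} \sqrt{7} = -19652 - \left(- \frac{47}{4}\right) 15 \sqrt{7} = -19652 - - \frac{705 \sqrt{7}}{4} = -19652 + \frac{705 \sqrt{7}}{4}$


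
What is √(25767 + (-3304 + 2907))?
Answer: √25370 ≈ 159.28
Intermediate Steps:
√(25767 + (-3304 + 2907)) = √(25767 - 397) = √25370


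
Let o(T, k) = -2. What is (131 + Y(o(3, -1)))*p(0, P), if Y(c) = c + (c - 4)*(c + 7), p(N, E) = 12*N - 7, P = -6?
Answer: -693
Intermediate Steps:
p(N, E) = -7 + 12*N
Y(c) = c + (-4 + c)*(7 + c)
(131 + Y(o(3, -1)))*p(0, P) = (131 + (-28 + (-2)² + 4*(-2)))*(-7 + 12*0) = (131 + (-28 + 4 - 8))*(-7 + 0) = (131 - 32)*(-7) = 99*(-7) = -693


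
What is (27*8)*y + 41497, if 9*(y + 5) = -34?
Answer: 39601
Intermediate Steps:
y = -79/9 (y = -5 + (1/9)*(-34) = -5 - 34/9 = -79/9 ≈ -8.7778)
(27*8)*y + 41497 = (27*8)*(-79/9) + 41497 = 216*(-79/9) + 41497 = -1896 + 41497 = 39601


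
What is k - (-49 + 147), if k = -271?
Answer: -369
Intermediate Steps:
k - (-49 + 147) = -271 - (-49 + 147) = -271 - 1*98 = -271 - 98 = -369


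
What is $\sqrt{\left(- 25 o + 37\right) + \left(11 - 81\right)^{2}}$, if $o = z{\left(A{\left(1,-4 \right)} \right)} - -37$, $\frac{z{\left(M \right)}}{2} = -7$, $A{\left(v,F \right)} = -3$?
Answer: $\sqrt{4362} \approx 66.045$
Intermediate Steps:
$z{\left(M \right)} = -14$ ($z{\left(M \right)} = 2 \left(-7\right) = -14$)
$o = 23$ ($o = -14 - -37 = -14 + 37 = 23$)
$\sqrt{\left(- 25 o + 37\right) + \left(11 - 81\right)^{2}} = \sqrt{\left(\left(-25\right) 23 + 37\right) + \left(11 - 81\right)^{2}} = \sqrt{\left(-575 + 37\right) + \left(-70\right)^{2}} = \sqrt{-538 + 4900} = \sqrt{4362}$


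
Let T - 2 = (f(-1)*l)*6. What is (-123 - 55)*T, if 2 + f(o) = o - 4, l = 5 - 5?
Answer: -356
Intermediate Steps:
l = 0
f(o) = -6 + o (f(o) = -2 + (o - 4) = -2 + (-4 + o) = -6 + o)
T = 2 (T = 2 + ((-6 - 1)*0)*6 = 2 - 7*0*6 = 2 + 0*6 = 2 + 0 = 2)
(-123 - 55)*T = (-123 - 55)*2 = -178*2 = -356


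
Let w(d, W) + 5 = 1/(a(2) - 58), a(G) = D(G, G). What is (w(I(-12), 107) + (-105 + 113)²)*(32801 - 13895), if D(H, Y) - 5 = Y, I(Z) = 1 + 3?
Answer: 18956416/17 ≈ 1.1151e+6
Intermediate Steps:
I(Z) = 4
D(H, Y) = 5 + Y
a(G) = 5 + G
w(d, W) = -256/51 (w(d, W) = -5 + 1/((5 + 2) - 58) = -5 + 1/(7 - 58) = -5 + 1/(-51) = -5 - 1/51 = -256/51)
(w(I(-12), 107) + (-105 + 113)²)*(32801 - 13895) = (-256/51 + (-105 + 113)²)*(32801 - 13895) = (-256/51 + 8²)*18906 = (-256/51 + 64)*18906 = (3008/51)*18906 = 18956416/17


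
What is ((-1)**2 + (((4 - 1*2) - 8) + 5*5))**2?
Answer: 400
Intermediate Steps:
((-1)**2 + (((4 - 1*2) - 8) + 5*5))**2 = (1 + (((4 - 2) - 8) + 25))**2 = (1 + ((2 - 8) + 25))**2 = (1 + (-6 + 25))**2 = (1 + 19)**2 = 20**2 = 400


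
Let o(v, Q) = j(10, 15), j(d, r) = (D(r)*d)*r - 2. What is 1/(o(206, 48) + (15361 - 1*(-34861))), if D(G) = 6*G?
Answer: 1/63720 ≈ 1.5694e-5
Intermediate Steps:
j(d, r) = -2 + 6*d*r**2 (j(d, r) = ((6*r)*d)*r - 2 = (6*d*r)*r - 2 = 6*d*r**2 - 2 = -2 + 6*d*r**2)
o(v, Q) = 13498 (o(v, Q) = -2 + 6*10*15**2 = -2 + 6*10*225 = -2 + 13500 = 13498)
1/(o(206, 48) + (15361 - 1*(-34861))) = 1/(13498 + (15361 - 1*(-34861))) = 1/(13498 + (15361 + 34861)) = 1/(13498 + 50222) = 1/63720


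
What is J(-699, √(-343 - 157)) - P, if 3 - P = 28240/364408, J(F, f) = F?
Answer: -31973272/45551 ≈ -701.92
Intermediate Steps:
P = 133123/45551 (P = 3 - 28240/364408 = 3 - 1*3530/45551 = 3 - 3530/45551 = 133123/45551 ≈ 2.9225)
J(-699, √(-343 - 157)) - P = -699 - 1*133123/45551 = -699 - 133123/45551 = -31973272/45551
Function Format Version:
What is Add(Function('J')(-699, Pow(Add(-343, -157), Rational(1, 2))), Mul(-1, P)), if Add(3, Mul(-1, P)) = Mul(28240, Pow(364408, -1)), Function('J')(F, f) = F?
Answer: Rational(-31973272, 45551) ≈ -701.92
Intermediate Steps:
P = Rational(133123, 45551) (P = Add(3, Mul(-1, Mul(28240, Pow(364408, -1)))) = Add(3, Mul(-1, Mul(28240, Rational(1, 364408)))) = Add(3, Mul(-1, Rational(3530, 45551))) = Add(3, Rational(-3530, 45551)) = Rational(133123, 45551) ≈ 2.9225)
Add(Function('J')(-699, Pow(Add(-343, -157), Rational(1, 2))), Mul(-1, P)) = Add(-699, Mul(-1, Rational(133123, 45551))) = Add(-699, Rational(-133123, 45551)) = Rational(-31973272, 45551)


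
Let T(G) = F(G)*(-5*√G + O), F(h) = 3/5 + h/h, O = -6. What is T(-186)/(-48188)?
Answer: 12/60235 + 2*I*√186/12047 ≈ 0.00019922 + 0.0022642*I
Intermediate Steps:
F(h) = 8/5 (F(h) = 3*(⅕) + 1 = ⅗ + 1 = 8/5)
T(G) = -48/5 - 8*√G (T(G) = 8*(-5*√G - 6)/5 = 8*(-6 - 5*√G)/5 = -48/5 - 8*√G)
T(-186)/(-48188) = (-48/5 - 8*I*√186)/(-48188) = (-48/5 - 8*I*√186)*(-1/48188) = 12/60235 + 2*I*√186/12047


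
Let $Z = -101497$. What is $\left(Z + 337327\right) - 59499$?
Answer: $176331$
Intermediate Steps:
$\left(Z + 337327\right) - 59499 = \left(-101497 + 337327\right) - 59499 = 235830 - 59499 = 176331$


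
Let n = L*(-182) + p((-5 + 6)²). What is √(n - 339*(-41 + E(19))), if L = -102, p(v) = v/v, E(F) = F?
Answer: √26023 ≈ 161.32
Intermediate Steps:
p(v) = 1
n = 18565 (n = -102*(-182) + 1 = 18564 + 1 = 18565)
√(n - 339*(-41 + E(19))) = √(18565 - 339*(-41 + 19)) = √(18565 - 339*(-22)) = √(18565 + 7458) = √26023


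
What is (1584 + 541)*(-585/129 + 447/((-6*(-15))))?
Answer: 236725/258 ≈ 917.54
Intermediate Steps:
(1584 + 541)*(-585/129 + 447/((-6*(-15)))) = 2125*(-585*1/129 + 447/90) = 2125*(-195/43 + 447*(1/90)) = 2125*(-195/43 + 149/30) = 2125*(557/1290) = 236725/258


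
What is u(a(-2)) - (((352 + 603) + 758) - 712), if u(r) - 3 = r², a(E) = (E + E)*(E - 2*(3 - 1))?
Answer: -422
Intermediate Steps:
a(E) = 2*E*(-4 + E) (a(E) = (2*E)*(E - 2*2) = (2*E)*(E - 4) = (2*E)*(-4 + E) = 2*E*(-4 + E))
u(r) = 3 + r²
u(a(-2)) - (((352 + 603) + 758) - 712) = (3 + (2*(-2)*(-4 - 2))²) - (((352 + 603) + 758) - 712) = (3 + (2*(-2)*(-6))²) - ((955 + 758) - 712) = (3 + 24²) - (1713 - 712) = (3 + 576) - 1*1001 = 579 - 1001 = -422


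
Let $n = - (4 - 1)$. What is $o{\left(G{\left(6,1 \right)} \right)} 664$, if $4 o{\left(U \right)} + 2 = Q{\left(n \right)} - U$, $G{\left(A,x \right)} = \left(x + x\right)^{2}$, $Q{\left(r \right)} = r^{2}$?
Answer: $498$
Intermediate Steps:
$n = -3$ ($n = \left(-1\right) 3 = -3$)
$G{\left(A,x \right)} = 4 x^{2}$ ($G{\left(A,x \right)} = \left(2 x\right)^{2} = 4 x^{2}$)
$o{\left(U \right)} = \frac{7}{4} - \frac{U}{4}$ ($o{\left(U \right)} = - \frac{1}{2} + \frac{\left(-3\right)^{2} - U}{4} = - \frac{1}{2} + \frac{9 - U}{4} = - \frac{1}{2} - \left(- \frac{9}{4} + \frac{U}{4}\right) = \frac{7}{4} - \frac{U}{4}$)
$o{\left(G{\left(6,1 \right)} \right)} 664 = \left(\frac{7}{4} - \frac{4 \cdot 1^{2}}{4}\right) 664 = \left(\frac{7}{4} - \frac{4 \cdot 1}{4}\right) 664 = \left(\frac{7}{4} - 1\right) 664 = \frac{3}{4} \cdot 664 = 498$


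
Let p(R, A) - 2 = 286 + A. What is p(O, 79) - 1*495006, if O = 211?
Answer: -494639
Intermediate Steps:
p(R, A) = 288 + A (p(R, A) = 2 + (286 + A) = 288 + A)
p(O, 79) - 1*495006 = (288 + 79) - 1*495006 = 367 - 495006 = -494639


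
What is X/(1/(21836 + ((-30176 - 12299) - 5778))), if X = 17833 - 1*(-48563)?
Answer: -1753983132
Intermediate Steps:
X = 66396 (X = 17833 + 48563 = 66396)
X/(1/(21836 + ((-30176 - 12299) - 5778))) = 66396/(1/(21836 + ((-30176 - 12299) - 5778))) = 66396/(1/(21836 + (-42475 - 5778))) = 66396/(1/(21836 - 48253)) = 66396/(1/(-26417)) = 66396/(-1/26417) = 66396*(-26417) = -1753983132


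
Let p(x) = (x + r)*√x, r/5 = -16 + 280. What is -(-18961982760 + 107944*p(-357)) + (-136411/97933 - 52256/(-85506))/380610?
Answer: 2747052188008555780810031/144871568694990 - 103950072*I*√357 ≈ 1.8962e+10 - 1.9641e+9*I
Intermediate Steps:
r = 1320 (r = 5*(-16 + 280) = 5*264 = 1320)
p(x) = √x*(1320 + x) (p(x) = (x + 1320)*√x = (1320 + x)*√x = √x*(1320 + x))
-(-18961982760 + 107944*p(-357)) + (-136411/97933 - 52256/(-85506))/380610 = -(-18961982760 + 107944*I*√357*(1320 - 357)) + (-136411/97933 - 52256/(-85506))/380610 = -(-18961982760 + 103950072*I*√357) + (-136411*1/97933 - 52256*(-1/85506))*(1/380610) = -(-18961982760 + 103950072*I*√357) + (-12401/8903 + 26128/42753)*(1/380610) = -107944*(-175665 + 963*I*√357) - 297562369/380629959*1/380610 = (18961982760 - 103950072*I*√357) - 297562369/144871568694990 = 2747052188008555780810031/144871568694990 - 103950072*I*√357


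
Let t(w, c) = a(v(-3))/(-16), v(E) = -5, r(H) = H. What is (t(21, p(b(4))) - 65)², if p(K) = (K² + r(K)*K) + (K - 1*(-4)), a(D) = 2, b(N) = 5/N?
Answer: 271441/64 ≈ 4241.3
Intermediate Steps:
p(K) = 4 + K + 2*K² (p(K) = (K² + K*K) + (K - 1*(-4)) = (K² + K²) + (K + 4) = 2*K² + (4 + K) = 4 + K + 2*K²)
t(w, c) = -⅛ (t(w, c) = 2/(-16) = 2*(-1/16) = -⅛)
(t(21, p(b(4))) - 65)² = (-⅛ - 65)² = (-521/8)² = 271441/64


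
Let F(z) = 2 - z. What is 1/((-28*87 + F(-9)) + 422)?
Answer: -1/2003 ≈ -0.00049925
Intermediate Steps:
1/((-28*87 + F(-9)) + 422) = 1/((-28*87 + (2 - 1*(-9))) + 422) = 1/((-2436 + (2 + 9)) + 422) = 1/((-2436 + 11) + 422) = 1/(-2425 + 422) = 1/(-2003) = -1/2003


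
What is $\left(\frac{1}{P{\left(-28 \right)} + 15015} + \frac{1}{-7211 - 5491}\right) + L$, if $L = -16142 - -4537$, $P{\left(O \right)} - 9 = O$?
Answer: $- \frac{1105255512727}{95239596} \approx -11605.0$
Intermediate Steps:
$P{\left(O \right)} = 9 + O$
$L = -11605$ ($L = -16142 + 4537 = -11605$)
$\left(\frac{1}{P{\left(-28 \right)} + 15015} + \frac{1}{-7211 - 5491}\right) + L = \left(\frac{1}{\left(9 - 28\right) + 15015} + \frac{1}{-7211 - 5491}\right) - 11605 = \left(\frac{1}{-19 + 15015} + \frac{1}{-12702}\right) - 11605 = \left(\frac{1}{14996} - \frac{1}{12702}\right) - 11605 = - \frac{1147}{95239596} - 11605 = - \frac{1105255512727}{95239596}$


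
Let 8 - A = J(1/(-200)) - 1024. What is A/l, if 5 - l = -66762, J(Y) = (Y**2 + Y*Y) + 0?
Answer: 20639999/1335340000 ≈ 0.015457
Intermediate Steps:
J(Y) = 2*Y**2 (J(Y) = (Y**2 + Y**2) + 0 = 2*Y**2 + 0 = 2*Y**2)
l = 66767 (l = 5 - 1*(-66762) = 5 + 66762 = 66767)
A = 20639999/20000 (A = 8 - (2*(1/(-200))**2 - 1024) = 8 - (2*(-1/200)**2 - 1024) = 8 - (2*(1/40000) - 1024) = 8 - (1/20000 - 1024) = 8 - 1*(-20479999/20000) = 8 + 20479999/20000 = 20639999/20000 ≈ 1032.0)
A/l = (20639999/20000)/66767 = (20639999/20000)*(1/66767) = 20639999/1335340000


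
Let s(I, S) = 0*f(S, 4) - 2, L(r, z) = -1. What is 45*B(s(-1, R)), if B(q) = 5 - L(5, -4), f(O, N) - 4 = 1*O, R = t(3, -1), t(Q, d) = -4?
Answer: 270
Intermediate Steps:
R = -4
f(O, N) = 4 + O (f(O, N) = 4 + 1*O = 4 + O)
s(I, S) = -2 (s(I, S) = 0*(4 + S) - 2 = 0 - 2 = -2)
B(q) = 6 (B(q) = 5 - 1*(-1) = 5 + 1 = 6)
45*B(s(-1, R)) = 45*6 = 270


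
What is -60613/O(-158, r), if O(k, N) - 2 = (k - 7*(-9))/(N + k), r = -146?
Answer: -969808/37 ≈ -26211.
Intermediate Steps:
O(k, N) = 2 + (63 + k)/(N + k) (O(k, N) = 2 + (k - 7*(-9))/(N + k) = 2 + (k + 63)/(N + k) = 2 + (63 + k)/(N + k))
-60613/O(-158, r) = -60613*(-146 - 158)/(63 + 2*(-146) + 3*(-158)) = -60613*(-304/(63 - 292 - 474)) = -60613/((-1/304*(-703))) = -60613/37/16 = -60613*16/37 = -969808/37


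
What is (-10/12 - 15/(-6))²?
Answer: 25/9 ≈ 2.7778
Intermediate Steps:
(-10/12 - 15/(-6))² = (-10*1/12 - 15*(-⅙))² = (-⅚ + 5/2)² = (5/3)² = 25/9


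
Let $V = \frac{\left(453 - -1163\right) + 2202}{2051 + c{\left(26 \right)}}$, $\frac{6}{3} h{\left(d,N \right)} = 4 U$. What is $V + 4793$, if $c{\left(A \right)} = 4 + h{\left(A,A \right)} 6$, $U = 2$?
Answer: $\frac{9968465}{2079} \approx 4794.8$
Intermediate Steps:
$h{\left(d,N \right)} = 4$ ($h{\left(d,N \right)} = \frac{4 \cdot 2}{2} = \frac{1}{2} \cdot 8 = 4$)
$c{\left(A \right)} = 28$ ($c{\left(A \right)} = 4 + 4 \cdot 6 = 4 + 24 = 28$)
$V = \frac{3818}{2079}$ ($V = \frac{\left(453 - -1163\right) + 2202}{2051 + 28} = \frac{\left(453 + 1163\right) + 2202}{2079} = \left(1616 + 2202\right) \frac{1}{2079} = 3818 \cdot \frac{1}{2079} = \frac{3818}{2079} \approx 1.8365$)
$V + 4793 = \frac{3818}{2079} + 4793 = \frac{9968465}{2079}$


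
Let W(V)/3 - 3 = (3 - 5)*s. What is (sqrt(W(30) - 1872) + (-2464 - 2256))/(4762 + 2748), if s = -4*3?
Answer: -472/751 + 3*I*sqrt(199)/7510 ≈ -0.6285 + 0.0056352*I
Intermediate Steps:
s = -12
W(V) = 81 (W(V) = 9 + 3*((3 - 5)*(-12)) = 9 + 3*(-2*(-12)) = 9 + 3*24 = 9 + 72 = 81)
(sqrt(W(30) - 1872) + (-2464 - 2256))/(4762 + 2748) = (sqrt(81 - 1872) + (-2464 - 2256))/(4762 + 2748) = (sqrt(-1791) - 4720)/7510 = (3*I*sqrt(199) - 4720)*(1/7510) = (-4720 + 3*I*sqrt(199))*(1/7510) = -472/751 + 3*I*sqrt(199)/7510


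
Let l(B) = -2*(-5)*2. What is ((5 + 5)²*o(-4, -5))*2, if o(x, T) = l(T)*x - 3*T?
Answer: -13000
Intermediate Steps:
l(B) = 20 (l(B) = 10*2 = 20)
o(x, T) = -3*T + 20*x (o(x, T) = 20*x - 3*T = -3*T + 20*x)
((5 + 5)²*o(-4, -5))*2 = ((5 + 5)²*(-3*(-5) + 20*(-4)))*2 = (10²*(15 - 80))*2 = (100*(-65))*2 = -6500*2 = -13000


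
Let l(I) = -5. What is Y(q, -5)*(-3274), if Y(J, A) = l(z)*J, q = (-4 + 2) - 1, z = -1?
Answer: -49110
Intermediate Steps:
q = -3 (q = -2 - 1 = -3)
Y(J, A) = -5*J
Y(q, -5)*(-3274) = -5*(-3)*(-3274) = 15*(-3274) = -49110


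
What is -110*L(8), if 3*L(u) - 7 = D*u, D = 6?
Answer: -6050/3 ≈ -2016.7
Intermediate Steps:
L(u) = 7/3 + 2*u (L(u) = 7/3 + (6*u)/3 = 7/3 + 2*u)
-110*L(8) = -110*(7/3 + 2*8) = -110*(7/3 + 16) = -110*55/3 = -6050/3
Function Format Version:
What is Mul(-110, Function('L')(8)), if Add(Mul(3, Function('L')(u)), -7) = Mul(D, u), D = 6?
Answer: Rational(-6050, 3) ≈ -2016.7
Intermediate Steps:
Function('L')(u) = Add(Rational(7, 3), Mul(2, u)) (Function('L')(u) = Add(Rational(7, 3), Mul(Rational(1, 3), Mul(6, u))) = Add(Rational(7, 3), Mul(2, u)))
Mul(-110, Function('L')(8)) = Mul(-110, Add(Rational(7, 3), Mul(2, 8))) = Mul(-110, Add(Rational(7, 3), 16)) = Mul(-110, Rational(55, 3)) = Rational(-6050, 3)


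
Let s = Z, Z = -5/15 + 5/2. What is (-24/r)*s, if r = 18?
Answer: -26/9 ≈ -2.8889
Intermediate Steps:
Z = 13/6 (Z = -5*1/15 + 5*(1/2) = -1/3 + 5/2 = 13/6 ≈ 2.1667)
s = 13/6 ≈ 2.1667
(-24/r)*s = (-24/18)*(13/6) = ((1/18)*(-24))*(13/6) = -4/3*13/6 = -26/9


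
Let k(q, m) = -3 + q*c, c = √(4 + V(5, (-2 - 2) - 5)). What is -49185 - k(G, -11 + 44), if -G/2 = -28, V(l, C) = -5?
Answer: -49182 - 56*I ≈ -49182.0 - 56.0*I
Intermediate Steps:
G = 56 (G = -2*(-28) = 56)
c = I (c = √(4 - 5) = √(-1) = I ≈ 1.0*I)
k(q, m) = -3 + I*q (k(q, m) = -3 + q*I = -3 + I*q)
-49185 - k(G, -11 + 44) = -49185 - (-3 + I*56) = -49185 - (-3 + 56*I) = -49185 + (3 - 56*I) = -49182 - 56*I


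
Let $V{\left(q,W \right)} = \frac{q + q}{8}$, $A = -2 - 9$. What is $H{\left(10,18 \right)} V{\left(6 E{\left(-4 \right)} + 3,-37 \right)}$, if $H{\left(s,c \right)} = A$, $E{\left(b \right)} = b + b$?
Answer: $\frac{495}{4} \approx 123.75$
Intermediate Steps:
$E{\left(b \right)} = 2 b$
$A = -11$ ($A = -2 - 9 = -11$)
$H{\left(s,c \right)} = -11$
$V{\left(q,W \right)} = \frac{q}{4}$ ($V{\left(q,W \right)} = 2 q \frac{1}{8} = \frac{q}{4}$)
$H{\left(10,18 \right)} V{\left(6 E{\left(-4 \right)} + 3,-37 \right)} = - 11 \frac{6 \cdot 2 \left(-4\right) + 3}{4} = - 11 \frac{6 \left(-8\right) + 3}{4} = - 11 \frac{-48 + 3}{4} = - 11 \cdot \frac{1}{4} \left(-45\right) = \left(-11\right) \left(- \frac{45}{4}\right) = \frac{495}{4}$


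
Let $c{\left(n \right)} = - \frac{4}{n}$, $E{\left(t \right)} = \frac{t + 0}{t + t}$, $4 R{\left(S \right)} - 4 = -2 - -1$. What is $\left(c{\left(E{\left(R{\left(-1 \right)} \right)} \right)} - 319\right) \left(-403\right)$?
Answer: $131781$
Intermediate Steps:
$R{\left(S \right)} = \frac{3}{4}$ ($R{\left(S \right)} = 1 + \frac{-2 - -1}{4} = 1 + \frac{-2 + 1}{4} = 1 + \frac{1}{4} \left(-1\right) = 1 - \frac{1}{4} = \frac{3}{4}$)
$E{\left(t \right)} = \frac{1}{2}$ ($E{\left(t \right)} = \frac{t}{2 t} = t \frac{1}{2 t} = \frac{1}{2}$)
$\left(c{\left(E{\left(R{\left(-1 \right)} \right)} \right)} - 319\right) \left(-403\right) = \left(- 4 \frac{1}{\frac{1}{2}} - 319\right) \left(-403\right) = \left(\left(-4\right) 2 - 319\right) \left(-403\right) = \left(-8 - 319\right) \left(-403\right) = \left(-327\right) \left(-403\right) = 131781$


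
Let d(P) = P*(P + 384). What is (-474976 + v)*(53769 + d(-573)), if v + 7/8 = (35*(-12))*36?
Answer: -317712160575/4 ≈ -7.9428e+10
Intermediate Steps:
d(P) = P*(384 + P)
v = -120967/8 (v = -7/8 + (35*(-12))*36 = -7/8 - 420*36 = -7/8 - 15120 = -120967/8 ≈ -15121.)
(-474976 + v)*(53769 + d(-573)) = (-474976 - 120967/8)*(53769 - 573*(384 - 573)) = -3920775*(53769 - 573*(-189))/8 = -3920775*(53769 + 108297)/8 = -3920775/8*162066 = -317712160575/4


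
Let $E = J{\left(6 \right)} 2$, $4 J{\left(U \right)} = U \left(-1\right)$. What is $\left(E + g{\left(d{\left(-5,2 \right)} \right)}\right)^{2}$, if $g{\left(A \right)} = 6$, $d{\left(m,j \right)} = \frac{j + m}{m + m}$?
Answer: $9$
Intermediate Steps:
$J{\left(U \right)} = - \frac{U}{4}$ ($J{\left(U \right)} = \frac{U \left(-1\right)}{4} = \frac{\left(-1\right) U}{4} = - \frac{U}{4}$)
$d{\left(m,j \right)} = \frac{j + m}{2 m}$
$E = -3$ ($E = \left(- \frac{1}{4}\right) 6 \cdot 2 = \left(- \frac{3}{2}\right) 2 = -3$)
$\left(E + g{\left(d{\left(-5,2 \right)} \right)}\right)^{2} = \left(-3 + 6\right)^{2} = 3^{2} = 9$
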